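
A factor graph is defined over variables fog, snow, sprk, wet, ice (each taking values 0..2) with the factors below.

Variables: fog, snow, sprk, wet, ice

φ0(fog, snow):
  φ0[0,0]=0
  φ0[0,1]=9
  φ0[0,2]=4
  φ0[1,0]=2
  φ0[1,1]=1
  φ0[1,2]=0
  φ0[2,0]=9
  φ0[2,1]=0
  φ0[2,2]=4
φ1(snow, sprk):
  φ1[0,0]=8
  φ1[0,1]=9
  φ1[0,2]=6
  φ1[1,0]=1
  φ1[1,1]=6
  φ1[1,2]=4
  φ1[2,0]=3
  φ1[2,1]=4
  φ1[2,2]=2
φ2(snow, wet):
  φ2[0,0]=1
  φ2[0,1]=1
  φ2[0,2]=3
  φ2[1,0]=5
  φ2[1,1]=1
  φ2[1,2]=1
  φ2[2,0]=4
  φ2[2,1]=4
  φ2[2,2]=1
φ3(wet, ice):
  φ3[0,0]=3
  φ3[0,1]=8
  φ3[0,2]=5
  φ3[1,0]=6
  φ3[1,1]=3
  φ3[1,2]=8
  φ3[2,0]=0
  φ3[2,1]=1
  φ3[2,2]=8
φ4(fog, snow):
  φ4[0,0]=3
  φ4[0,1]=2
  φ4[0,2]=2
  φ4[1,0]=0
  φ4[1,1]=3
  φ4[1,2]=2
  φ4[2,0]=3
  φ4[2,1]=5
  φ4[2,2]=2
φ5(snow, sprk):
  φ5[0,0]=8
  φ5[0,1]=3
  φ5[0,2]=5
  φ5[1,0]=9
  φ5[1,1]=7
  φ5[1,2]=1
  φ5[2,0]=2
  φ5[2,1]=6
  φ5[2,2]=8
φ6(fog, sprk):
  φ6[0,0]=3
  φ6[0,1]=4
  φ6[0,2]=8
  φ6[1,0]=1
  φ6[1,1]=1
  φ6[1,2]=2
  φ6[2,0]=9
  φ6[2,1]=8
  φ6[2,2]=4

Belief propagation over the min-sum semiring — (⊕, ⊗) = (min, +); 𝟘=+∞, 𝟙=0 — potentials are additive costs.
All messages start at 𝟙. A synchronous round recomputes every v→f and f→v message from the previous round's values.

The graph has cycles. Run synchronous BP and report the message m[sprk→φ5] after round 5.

message @ round 5 = [6, 10, 9]

init: all messages = 𝟙 over 3 values
r1 m[φ0→fog] = [0, 0, 0]
r1 m[φ0→snow] = [0, 0, 0]
r1 m[φ1→snow] = [6, 1, 2]
r1 m[φ1→sprk] = [1, 4, 2]
r1 m[φ2→snow] = [1, 1, 1]
r1 m[φ2→wet] = [1, 1, 1]
r1 m[φ3→wet] = [3, 3, 0]
r1 m[φ3→ice] = [0, 1, 5]
r1 m[φ4→fog] = [2, 0, 2]
r1 m[φ4→snow] = [0, 2, 2]
r1 m[φ5→snow] = [3, 1, 2]
r1 m[φ5→sprk] = [2, 3, 1]
r1 m[φ6→fog] = [3, 1, 4]
r1 m[φ6→sprk] = [1, 1, 2]
r1 m[fog→φ0] = [0, 0, 0]
r1 m[fog→φ4] = [0, 0, 0]
r1 m[fog→φ6] = [0, 0, 0]
r1 m[snow→φ0] = [0, 0, 0]
r1 m[snow→φ1] = [0, 0, 0]
r1 m[snow→φ2] = [0, 0, 0]
r1 m[snow→φ4] = [0, 0, 0]
r1 m[snow→φ5] = [0, 0, 0]
r1 m[sprk→φ1] = [0, 0, 0]
r1 m[sprk→φ5] = [0, 0, 0]
r1 m[sprk→φ6] = [0, 0, 0]
r1 m[wet→φ2] = [0, 0, 0]
r1 m[wet→φ3] = [0, 0, 0]
r1 m[ice→φ3] = [0, 0, 0]
r2 m[φ0→fog] = [0, 0, 0]
r2 m[φ0→snow] = [0, 0, 0]
r2 m[φ1→snow] = [6, 1, 2]
r2 m[φ1→sprk] = [1, 4, 2]
r2 m[φ2→snow] = [1, 1, 1]
r2 m[φ2→wet] = [1, 1, 1]
r2 m[φ3→wet] = [3, 3, 0]
r2 m[φ3→ice] = [0, 1, 5]
r2 m[φ4→fog] = [2, 0, 2]
r2 m[φ4→snow] = [0, 2, 2]
r2 m[φ5→snow] = [3, 1, 2]
r2 m[φ5→sprk] = [2, 3, 1]
r2 m[φ6→fog] = [3, 1, 4]
r2 m[φ6→sprk] = [1, 1, 2]
r2 m[fog→φ0] = [5, 1, 6]
r2 m[fog→φ4] = [3, 1, 4]
r2 m[fog→φ6] = [2, 0, 2]
r2 m[snow→φ0] = [10, 5, 7]
r2 m[snow→φ1] = [4, 4, 5]
r2 m[snow→φ2] = [9, 4, 6]
r2 m[snow→φ4] = [10, 3, 5]
r2 m[snow→φ5] = [7, 4, 5]
r2 m[sprk→φ1] = [3, 4, 3]
r2 m[sprk→φ5] = [2, 5, 4]
r2 m[sprk→φ6] = [3, 7, 3]
r2 m[wet→φ2] = [3, 3, 0]
r2 m[wet→φ3] = [1, 1, 1]
r2 m[ice→φ3] = [0, 0, 0]
r3 m[φ0→fog] = [10, 6, 5]
r3 m[φ0→snow] = [3, 2, 1]
r3 m[φ1→snow] = [9, 4, 5]
r3 m[φ1→sprk] = [5, 9, 7]
r3 m[φ2→snow] = [3, 1, 1]
r3 m[φ2→wet] = [9, 5, 5]
r3 m[φ3→wet] = [3, 3, 0]
r3 m[φ3→ice] = [1, 2, 6]
r3 m[φ4→fog] = [5, 6, 7]
r3 m[φ4→snow] = [1, 4, 3]
r3 m[φ5→snow] = [8, 5, 4]
r3 m[φ5→sprk] = [7, 10, 5]
r3 m[φ6→fog] = [6, 4, 7]
r3 m[φ6→sprk] = [1, 1, 2]
r3 m[fog→φ0] = [5, 1, 6]
r3 m[fog→φ4] = [3, 1, 4]
r3 m[fog→φ6] = [2, 0, 2]
r3 m[snow→φ0] = [10, 5, 7]
r3 m[snow→φ1] = [4, 4, 5]
r3 m[snow→φ2] = [9, 4, 6]
r3 m[snow→φ4] = [10, 3, 5]
r3 m[snow→φ5] = [7, 4, 5]
r3 m[sprk→φ1] = [3, 4, 3]
r3 m[sprk→φ5] = [2, 5, 4]
r3 m[sprk→φ6] = [3, 7, 3]
r3 m[wet→φ2] = [3, 3, 0]
r3 m[wet→φ3] = [1, 1, 1]
r3 m[ice→φ3] = [0, 0, 0]
r4 m[φ0→fog] = [10, 6, 5]
r4 m[φ0→snow] = [3, 2, 1]
r4 m[φ1→snow] = [9, 4, 5]
r4 m[φ1→sprk] = [5, 9, 7]
r4 m[φ2→snow] = [3, 1, 1]
r4 m[φ2→wet] = [9, 5, 5]
r4 m[φ3→wet] = [3, 3, 0]
r4 m[φ3→ice] = [1, 2, 6]
r4 m[φ4→fog] = [5, 6, 7]
r4 m[φ4→snow] = [1, 4, 3]
r4 m[φ5→snow] = [8, 5, 4]
r4 m[φ5→sprk] = [7, 10, 5]
r4 m[φ6→fog] = [6, 4, 7]
r4 m[φ6→sprk] = [1, 1, 2]
r4 m[fog→φ0] = [11, 10, 14]
r4 m[fog→φ4] = [16, 10, 12]
r4 m[fog→φ6] = [15, 12, 12]
r4 m[snow→φ0] = [21, 14, 13]
r4 m[snow→φ1] = [15, 12, 9]
r4 m[snow→φ2] = [21, 15, 13]
r4 m[snow→φ4] = [23, 12, 11]
r4 m[snow→φ5] = [16, 11, 10]
r4 m[sprk→φ1] = [8, 11, 7]
r4 m[sprk→φ5] = [6, 10, 9]
r4 m[sprk→φ6] = [12, 19, 12]
r4 m[wet→φ2] = [3, 3, 0]
r4 m[wet→φ3] = [9, 5, 5]
r4 m[ice→φ3] = [0, 0, 0]
r5 m[φ0→fog] = [17, 13, 14]
r5 m[φ0→snow] = [11, 11, 10]
r5 m[φ1→snow] = [13, 9, 9]
r5 m[φ1→sprk] = [12, 13, 11]
r5 m[φ2→snow] = [3, 1, 1]
r5 m[φ2→wet] = [17, 16, 14]
r5 m[φ3→wet] = [3, 3, 0]
r5 m[φ3→ice] = [5, 6, 13]
r5 m[φ4→fog] = [13, 13, 13]
r5 m[φ4→snow] = [10, 13, 12]
r5 m[φ5→snow] = [13, 10, 8]
r5 m[φ5→sprk] = [12, 16, 12]
r5 m[φ6→fog] = [15, 13, 16]
r5 m[φ6→sprk] = [13, 13, 14]
r5 m[fog→φ0] = [11, 10, 14]
r5 m[fog→φ4] = [16, 10, 12]
r5 m[fog→φ6] = [15, 12, 12]
r5 m[snow→φ0] = [21, 14, 13]
r5 m[snow→φ1] = [15, 12, 9]
r5 m[snow→φ2] = [21, 15, 13]
r5 m[snow→φ4] = [23, 12, 11]
r5 m[snow→φ5] = [16, 11, 10]
r5 m[sprk→φ1] = [8, 11, 7]
r5 m[sprk→φ5] = [6, 10, 9]
r5 m[sprk→φ6] = [12, 19, 12]
r5 m[wet→φ2] = [3, 3, 0]
r5 m[wet→φ3] = [9, 5, 5]
r5 m[ice→φ3] = [0, 0, 0]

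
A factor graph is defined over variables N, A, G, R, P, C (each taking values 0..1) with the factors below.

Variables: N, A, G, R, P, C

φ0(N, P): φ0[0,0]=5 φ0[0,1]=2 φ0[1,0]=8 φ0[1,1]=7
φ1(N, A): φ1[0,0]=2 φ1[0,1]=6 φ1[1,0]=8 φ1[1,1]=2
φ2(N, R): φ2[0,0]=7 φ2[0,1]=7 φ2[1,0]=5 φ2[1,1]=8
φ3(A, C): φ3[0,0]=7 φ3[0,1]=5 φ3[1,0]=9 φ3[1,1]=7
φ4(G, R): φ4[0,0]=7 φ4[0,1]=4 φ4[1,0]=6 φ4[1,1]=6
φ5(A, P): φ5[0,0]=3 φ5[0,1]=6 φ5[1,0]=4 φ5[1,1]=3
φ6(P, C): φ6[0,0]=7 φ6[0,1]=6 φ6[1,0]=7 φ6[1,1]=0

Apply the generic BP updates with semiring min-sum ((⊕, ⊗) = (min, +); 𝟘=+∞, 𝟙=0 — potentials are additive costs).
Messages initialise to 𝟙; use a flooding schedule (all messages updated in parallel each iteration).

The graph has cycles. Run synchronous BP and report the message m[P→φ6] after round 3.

message @ round 3 = [8, 5]

init: all messages = 𝟙 over 2 values
r1 m[φ0→N] = [2, 7]
r1 m[φ0→P] = [5, 2]
r1 m[φ1→N] = [2, 2]
r1 m[φ1→A] = [2, 2]
r1 m[φ2→N] = [7, 5]
r1 m[φ2→R] = [5, 7]
r1 m[φ3→A] = [5, 7]
r1 m[φ3→C] = [7, 5]
r1 m[φ4→G] = [4, 6]
r1 m[φ4→R] = [6, 4]
r1 m[φ5→A] = [3, 3]
r1 m[φ5→P] = [3, 3]
r1 m[φ6→P] = [6, 0]
r1 m[φ6→C] = [7, 0]
r1 m[N→φ0] = [0, 0]
r1 m[N→φ1] = [0, 0]
r1 m[N→φ2] = [0, 0]
r1 m[A→φ1] = [0, 0]
r1 m[A→φ3] = [0, 0]
r1 m[A→φ5] = [0, 0]
r1 m[G→φ4] = [0, 0]
r1 m[R→φ2] = [0, 0]
r1 m[R→φ4] = [0, 0]
r1 m[P→φ0] = [0, 0]
r1 m[P→φ5] = [0, 0]
r1 m[P→φ6] = [0, 0]
r1 m[C→φ3] = [0, 0]
r1 m[C→φ6] = [0, 0]
r2 m[φ0→N] = [2, 7]
r2 m[φ0→P] = [5, 2]
r2 m[φ1→N] = [2, 2]
r2 m[φ1→A] = [2, 2]
r2 m[φ2→N] = [7, 5]
r2 m[φ2→R] = [5, 7]
r2 m[φ3→A] = [5, 7]
r2 m[φ3→C] = [7, 5]
r2 m[φ4→G] = [4, 6]
r2 m[φ4→R] = [6, 4]
r2 m[φ5→A] = [3, 3]
r2 m[φ5→P] = [3, 3]
r2 m[φ6→P] = [6, 0]
r2 m[φ6→C] = [7, 0]
r2 m[N→φ0] = [9, 7]
r2 m[N→φ1] = [9, 12]
r2 m[N→φ2] = [4, 9]
r2 m[A→φ1] = [8, 10]
r2 m[A→φ3] = [5, 5]
r2 m[A→φ5] = [7, 9]
r2 m[G→φ4] = [0, 0]
r2 m[R→φ2] = [6, 4]
r2 m[R→φ4] = [5, 7]
r2 m[P→φ0] = [9, 3]
r2 m[P→φ5] = [11, 2]
r2 m[P→φ6] = [8, 5]
r2 m[C→φ3] = [7, 0]
r2 m[C→φ6] = [7, 5]
r3 m[φ0→N] = [5, 10]
r3 m[φ0→P] = [14, 11]
r3 m[φ1→N] = [10, 12]
r3 m[φ1→A] = [11, 14]
r3 m[φ2→N] = [11, 11]
r3 m[φ2→R] = [11, 11]
r3 m[φ3→A] = [5, 7]
r3 m[φ3→C] = [12, 10]
r3 m[φ4→G] = [11, 11]
r3 m[φ4→R] = [6, 4]
r3 m[φ5→A] = [8, 5]
r3 m[φ5→P] = [10, 12]
r3 m[φ6→P] = [11, 5]
r3 m[φ6→C] = [12, 5]
r3 m[N→φ0] = [9, 7]
r3 m[N→φ1] = [9, 12]
r3 m[N→φ2] = [4, 9]
r3 m[A→φ1] = [8, 10]
r3 m[A→φ3] = [5, 5]
r3 m[A→φ5] = [7, 9]
r3 m[G→φ4] = [0, 0]
r3 m[R→φ2] = [6, 4]
r3 m[R→φ4] = [5, 7]
r3 m[P→φ0] = [9, 3]
r3 m[P→φ5] = [11, 2]
r3 m[P→φ6] = [8, 5]
r3 m[C→φ3] = [7, 0]
r3 m[C→φ6] = [7, 5]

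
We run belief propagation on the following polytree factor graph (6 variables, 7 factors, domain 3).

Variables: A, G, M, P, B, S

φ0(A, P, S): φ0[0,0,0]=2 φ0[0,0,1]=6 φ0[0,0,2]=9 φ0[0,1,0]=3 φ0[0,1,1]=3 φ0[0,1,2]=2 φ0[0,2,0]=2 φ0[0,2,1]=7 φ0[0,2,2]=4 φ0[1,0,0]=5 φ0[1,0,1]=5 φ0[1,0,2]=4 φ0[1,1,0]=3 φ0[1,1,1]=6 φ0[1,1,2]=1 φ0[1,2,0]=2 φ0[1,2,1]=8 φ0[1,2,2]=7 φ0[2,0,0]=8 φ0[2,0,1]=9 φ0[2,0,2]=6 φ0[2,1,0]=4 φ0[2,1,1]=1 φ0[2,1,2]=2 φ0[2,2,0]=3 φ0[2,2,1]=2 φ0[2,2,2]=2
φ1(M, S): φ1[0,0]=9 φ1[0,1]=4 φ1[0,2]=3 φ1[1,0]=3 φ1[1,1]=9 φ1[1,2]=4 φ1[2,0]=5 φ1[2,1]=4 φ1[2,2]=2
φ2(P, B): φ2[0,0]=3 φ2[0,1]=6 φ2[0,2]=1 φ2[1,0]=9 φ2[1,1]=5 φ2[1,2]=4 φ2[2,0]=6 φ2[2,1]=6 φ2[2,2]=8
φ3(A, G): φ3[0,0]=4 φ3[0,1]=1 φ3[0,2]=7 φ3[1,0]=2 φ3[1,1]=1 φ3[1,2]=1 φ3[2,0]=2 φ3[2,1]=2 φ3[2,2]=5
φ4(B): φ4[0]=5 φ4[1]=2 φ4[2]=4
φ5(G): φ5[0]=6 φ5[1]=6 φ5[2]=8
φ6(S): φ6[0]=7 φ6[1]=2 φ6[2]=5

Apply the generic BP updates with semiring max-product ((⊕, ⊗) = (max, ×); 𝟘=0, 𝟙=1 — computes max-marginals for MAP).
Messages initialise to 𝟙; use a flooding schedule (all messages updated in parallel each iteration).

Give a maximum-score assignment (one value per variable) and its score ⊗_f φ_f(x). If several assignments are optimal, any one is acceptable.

assignment: (A=0, G=2, M=0, P=1, B=0, S=0); score = 476280

init: all messages = 𝟙 over 3 values
r1 m[φ0→A] = [9, 8, 9]
r1 m[φ0→P] = [9, 6, 8]
r1 m[φ0→S] = [8, 9, 9]
r1 m[φ1→M] = [9, 9, 5]
r1 m[φ1→S] = [9, 9, 4]
r1 m[φ2→P] = [6, 9, 8]
r1 m[φ2→B] = [9, 6, 8]
r1 m[φ3→A] = [7, 2, 5]
r1 m[φ3→G] = [4, 2, 7]
r1 m[φ4→B] = [5, 2, 4]
r1 m[φ5→G] = [6, 6, 8]
r1 m[φ6→S] = [7, 2, 5]
r1 m[A→φ0] = [1, 1, 1]
r1 m[A→φ3] = [1, 1, 1]
r1 m[G→φ3] = [1, 1, 1]
r1 m[G→φ5] = [1, 1, 1]
r1 m[M→φ1] = [1, 1, 1]
r1 m[P→φ0] = [1, 1, 1]
r1 m[P→φ2] = [1, 1, 1]
r1 m[B→φ2] = [1, 1, 1]
r1 m[B→φ4] = [1, 1, 1]
r1 m[S→φ0] = [1, 1, 1]
r1 m[S→φ1] = [1, 1, 1]
r1 m[S→φ6] = [1, 1, 1]
r2 m[φ0→A] = [9, 8, 9]
r2 m[φ0→P] = [9, 6, 8]
r2 m[φ0→S] = [8, 9, 9]
r2 m[φ1→M] = [9, 9, 5]
r2 m[φ1→S] = [9, 9, 4]
r2 m[φ2→P] = [6, 9, 8]
r2 m[φ2→B] = [9, 6, 8]
r2 m[φ3→A] = [7, 2, 5]
r2 m[φ3→G] = [4, 2, 7]
r2 m[φ4→B] = [5, 2, 4]
r2 m[φ5→G] = [6, 6, 8]
r2 m[φ6→S] = [7, 2, 5]
r2 m[A→φ0] = [7, 2, 5]
r2 m[A→φ3] = [9, 8, 9]
r2 m[G→φ3] = [6, 6, 8]
r2 m[G→φ5] = [4, 2, 7]
r2 m[M→φ1] = [1, 1, 1]
r2 m[P→φ0] = [6, 9, 8]
r2 m[P→φ2] = [9, 6, 8]
r2 m[B→φ2] = [5, 2, 4]
r2 m[B→φ4] = [9, 6, 8]
r2 m[S→φ0] = [63, 18, 20]
r2 m[S→φ1] = [56, 18, 45]
r2 m[S→φ6] = [72, 81, 36]
r3 m[φ0→A] = [1701, 1890, 3024]
r3 m[φ0→P] = [2520, 1323, 945]
r3 m[φ0→S] = [240, 392, 378]
r3 m[φ1→M] = [504, 180, 280]
r3 m[φ1→S] = [9, 9, 4]
r3 m[φ2→P] = [15, 45, 32]
r3 m[φ2→B] = [54, 54, 64]
r3 m[φ3→A] = [56, 12, 40]
r3 m[φ3→G] = [36, 18, 63]
r3 m[φ4→B] = [5, 2, 4]
r3 m[φ5→G] = [6, 6, 8]
r3 m[φ6→S] = [7, 2, 5]
r3 m[A→φ0] = [7, 2, 5]
r3 m[A→φ3] = [9, 8, 9]
r3 m[G→φ3] = [6, 6, 8]
r3 m[G→φ5] = [4, 2, 7]
r3 m[M→φ1] = [1, 1, 1]
r3 m[P→φ0] = [6, 9, 8]
r3 m[P→φ2] = [9, 6, 8]
r3 m[B→φ2] = [5, 2, 4]
r3 m[B→φ4] = [9, 6, 8]
r3 m[S→φ0] = [63, 18, 20]
r3 m[S→φ1] = [56, 18, 45]
r3 m[S→φ6] = [72, 81, 36]
r4 m[φ0→A] = [1701, 1890, 3024]
r4 m[φ0→P] = [2520, 1323, 945]
r4 m[φ0→S] = [240, 392, 378]
r4 m[φ1→M] = [504, 180, 280]
r4 m[φ1→S] = [9, 9, 4]
r4 m[φ2→P] = [15, 45, 32]
r4 m[φ2→B] = [54, 54, 64]
r4 m[φ3→A] = [56, 12, 40]
r4 m[φ3→G] = [36, 18, 63]
r4 m[φ4→B] = [5, 2, 4]
r4 m[φ5→G] = [6, 6, 8]
r4 m[φ6→S] = [7, 2, 5]
r4 m[A→φ0] = [56, 12, 40]
r4 m[A→φ3] = [1701, 1890, 3024]
r4 m[G→φ3] = [6, 6, 8]
r4 m[G→φ5] = [36, 18, 63]
r4 m[M→φ1] = [1, 1, 1]
r4 m[P→φ0] = [15, 45, 32]
r4 m[P→φ2] = [2520, 1323, 945]
r4 m[B→φ2] = [5, 2, 4]
r4 m[B→φ4] = [54, 54, 64]
r4 m[S→φ0] = [63, 18, 20]
r4 m[S→φ1] = [1680, 784, 1890]
r4 m[S→φ6] = [2160, 3528, 1512]
r5 m[φ0→A] = [8505, 8505, 11340]
r5 m[φ0→P] = [20160, 10584, 7560]
r5 m[φ0→S] = [7560, 12544, 7560]
r5 m[φ1→M] = [15120, 7560, 8400]
r5 m[φ1→S] = [9, 9, 4]
r5 m[φ2→P] = [15, 45, 32]
r5 m[φ2→B] = [11907, 15120, 7560]
r5 m[φ3→A] = [56, 12, 40]
r5 m[φ3→G] = [6804, 6048, 15120]
r5 m[φ4→B] = [5, 2, 4]
r5 m[φ5→G] = [6, 6, 8]
r5 m[φ6→S] = [7, 2, 5]
r5 m[A→φ0] = [56, 12, 40]
r5 m[A→φ3] = [1701, 1890, 3024]
r5 m[G→φ3] = [6, 6, 8]
r5 m[G→φ5] = [36, 18, 63]
r5 m[M→φ1] = [1, 1, 1]
r5 m[P→φ0] = [15, 45, 32]
r5 m[P→φ2] = [2520, 1323, 945]
r5 m[B→φ2] = [5, 2, 4]
r5 m[B→φ4] = [54, 54, 64]
r5 m[S→φ0] = [63, 18, 20]
r5 m[S→φ1] = [1680, 784, 1890]
r5 m[S→φ6] = [2160, 3528, 1512]
r6 m[φ0→A] = [8505, 8505, 11340]
r6 m[φ0→P] = [20160, 10584, 7560]
r6 m[φ0→S] = [7560, 12544, 7560]
r6 m[φ1→M] = [15120, 7560, 8400]
r6 m[φ1→S] = [9, 9, 4]
r6 m[φ2→P] = [15, 45, 32]
r6 m[φ2→B] = [11907, 15120, 7560]
r6 m[φ3→A] = [56, 12, 40]
r6 m[φ3→G] = [6804, 6048, 15120]
r6 m[φ4→B] = [5, 2, 4]
r6 m[φ5→G] = [6, 6, 8]
r6 m[φ6→S] = [7, 2, 5]
r6 m[A→φ0] = [56, 12, 40]
r6 m[A→φ3] = [8505, 8505, 11340]
r6 m[G→φ3] = [6, 6, 8]
r6 m[G→φ5] = [6804, 6048, 15120]
r6 m[M→φ1] = [1, 1, 1]
r6 m[P→φ0] = [15, 45, 32]
r6 m[P→φ2] = [20160, 10584, 7560]
r6 m[B→φ2] = [5, 2, 4]
r6 m[B→φ4] = [11907, 15120, 7560]
r6 m[S→φ0] = [63, 18, 20]
r6 m[S→φ1] = [52920, 25088, 37800]
r6 m[S→φ6] = [68040, 112896, 30240]
r7 m[φ0→A] = [8505, 8505, 11340]
r7 m[φ0→P] = [20160, 10584, 7560]
r7 m[φ0→S] = [7560, 12544, 7560]
r7 m[φ1→M] = [476280, 225792, 264600]
r7 m[φ1→S] = [9, 9, 4]
r7 m[φ2→P] = [15, 45, 32]
r7 m[φ2→B] = [95256, 120960, 60480]
r7 m[φ3→A] = [56, 12, 40]
r7 m[φ3→G] = [34020, 22680, 59535]
r7 m[φ4→B] = [5, 2, 4]
r7 m[φ5→G] = [6, 6, 8]
r7 m[φ6→S] = [7, 2, 5]
r7 m[A→φ0] = [56, 12, 40]
r7 m[A→φ3] = [8505, 8505, 11340]
r7 m[G→φ3] = [6, 6, 8]
r7 m[G→φ5] = [6804, 6048, 15120]
r7 m[M→φ1] = [1, 1, 1]
r7 m[P→φ0] = [15, 45, 32]
r7 m[P→φ2] = [20160, 10584, 7560]
r7 m[B→φ2] = [5, 2, 4]
r7 m[B→φ4] = [11907, 15120, 7560]
r7 m[S→φ0] = [63, 18, 20]
r7 m[S→φ1] = [52920, 25088, 37800]
r7 m[S→φ6] = [68040, 112896, 30240]
r8 m[φ0→A] = [8505, 8505, 11340]
r8 m[φ0→P] = [20160, 10584, 7560]
r8 m[φ0→S] = [7560, 12544, 7560]
r8 m[φ1→M] = [476280, 225792, 264600]
r8 m[φ1→S] = [9, 9, 4]
r8 m[φ2→P] = [15, 45, 32]
r8 m[φ2→B] = [95256, 120960, 60480]
r8 m[φ3→A] = [56, 12, 40]
r8 m[φ3→G] = [34020, 22680, 59535]
r8 m[φ4→B] = [5, 2, 4]
r8 m[φ5→G] = [6, 6, 8]
r8 m[φ6→S] = [7, 2, 5]
r8 m[A→φ0] = [56, 12, 40]
r8 m[A→φ3] = [8505, 8505, 11340]
r8 m[G→φ3] = [6, 6, 8]
r8 m[G→φ5] = [34020, 22680, 59535]
r8 m[M→φ1] = [1, 1, 1]
r8 m[P→φ0] = [15, 45, 32]
r8 m[P→φ2] = [20160, 10584, 7560]
r8 m[B→φ2] = [5, 2, 4]
r8 m[B→φ4] = [95256, 120960, 60480]
r8 m[S→φ0] = [63, 18, 20]
r8 m[S→φ1] = [52920, 25088, 37800]
r8 m[S→φ6] = [68040, 112896, 30240]
r9 m[φ0→A] = [8505, 8505, 11340]
r9 m[φ0→P] = [20160, 10584, 7560]
r9 m[φ0→S] = [7560, 12544, 7560]
r9 m[φ1→M] = [476280, 225792, 264600]
r9 m[φ1→S] = [9, 9, 4]
r9 m[φ2→P] = [15, 45, 32]
r9 m[φ2→B] = [95256, 120960, 60480]
r9 m[φ3→A] = [56, 12, 40]
r9 m[φ3→G] = [34020, 22680, 59535]
r9 m[φ4→B] = [5, 2, 4]
r9 m[φ5→G] = [6, 6, 8]
r9 m[φ6→S] = [7, 2, 5]
r9 m[A→φ0] = [56, 12, 40]
r9 m[A→φ3] = [8505, 8505, 11340]
r9 m[G→φ3] = [6, 6, 8]
r9 m[G→φ5] = [34020, 22680, 59535]
r9 m[M→φ1] = [1, 1, 1]
r9 m[P→φ0] = [15, 45, 32]
r9 m[P→φ2] = [20160, 10584, 7560]
r9 m[B→φ2] = [5, 2, 4]
r9 m[B→φ4] = [95256, 120960, 60480]
r9 m[S→φ0] = [63, 18, 20]
r9 m[S→φ1] = [52920, 25088, 37800]
r9 m[S→φ6] = [68040, 112896, 30240]
fixed point reached at round 9
traceback from A: (A=0, G=2, M=0, P=1, B=0, S=0), score=476280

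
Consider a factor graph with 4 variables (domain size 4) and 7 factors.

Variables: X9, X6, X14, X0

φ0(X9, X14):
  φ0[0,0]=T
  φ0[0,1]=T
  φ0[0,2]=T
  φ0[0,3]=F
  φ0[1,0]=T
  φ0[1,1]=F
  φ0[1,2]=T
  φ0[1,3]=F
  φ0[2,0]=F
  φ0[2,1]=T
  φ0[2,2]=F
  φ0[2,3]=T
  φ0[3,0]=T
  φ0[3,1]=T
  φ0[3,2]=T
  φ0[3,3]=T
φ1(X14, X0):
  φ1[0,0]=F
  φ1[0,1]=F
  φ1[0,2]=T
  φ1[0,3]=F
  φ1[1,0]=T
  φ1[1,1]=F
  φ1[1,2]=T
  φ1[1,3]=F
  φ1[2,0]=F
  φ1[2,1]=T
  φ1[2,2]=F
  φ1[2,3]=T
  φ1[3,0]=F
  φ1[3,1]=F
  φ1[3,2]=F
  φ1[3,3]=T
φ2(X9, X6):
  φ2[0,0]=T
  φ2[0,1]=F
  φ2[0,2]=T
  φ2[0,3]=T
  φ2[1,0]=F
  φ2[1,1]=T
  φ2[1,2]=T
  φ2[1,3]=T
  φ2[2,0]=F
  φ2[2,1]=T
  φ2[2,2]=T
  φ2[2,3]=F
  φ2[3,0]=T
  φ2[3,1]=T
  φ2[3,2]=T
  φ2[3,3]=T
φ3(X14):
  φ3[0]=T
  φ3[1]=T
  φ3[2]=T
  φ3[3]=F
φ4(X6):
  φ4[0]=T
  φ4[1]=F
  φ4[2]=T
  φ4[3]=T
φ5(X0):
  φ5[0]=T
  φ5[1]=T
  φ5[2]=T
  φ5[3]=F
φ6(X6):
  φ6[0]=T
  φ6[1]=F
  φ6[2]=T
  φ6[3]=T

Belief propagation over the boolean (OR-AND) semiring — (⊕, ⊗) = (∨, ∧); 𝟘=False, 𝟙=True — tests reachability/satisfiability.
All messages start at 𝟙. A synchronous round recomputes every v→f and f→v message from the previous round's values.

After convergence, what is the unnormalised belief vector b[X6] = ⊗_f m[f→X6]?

b[X6] = [T, F, T, T]

init: all messages = 𝟙 over 4 values
r1 m[φ0→X9] = [T, T, T, T]
r1 m[φ0→X14] = [T, T, T, T]
r1 m[φ1→X14] = [T, T, T, T]
r1 m[φ1→X0] = [T, T, T, T]
r1 m[φ2→X9] = [T, T, T, T]
r1 m[φ2→X6] = [T, T, T, T]
r1 m[φ3→X14] = [T, T, T, F]
r1 m[φ4→X6] = [T, F, T, T]
r1 m[φ5→X0] = [T, T, T, F]
r1 m[φ6→X6] = [T, F, T, T]
r1 m[X9→φ0] = [T, T, T, T]
r1 m[X9→φ2] = [T, T, T, T]
r1 m[X6→φ2] = [T, T, T, T]
r1 m[X6→φ4] = [T, T, T, T]
r1 m[X6→φ6] = [T, T, T, T]
r1 m[X14→φ0] = [T, T, T, T]
r1 m[X14→φ1] = [T, T, T, T]
r1 m[X14→φ3] = [T, T, T, T]
r1 m[X0→φ1] = [T, T, T, T]
r1 m[X0→φ5] = [T, T, T, T]
r2 m[φ0→X9] = [T, T, T, T]
r2 m[φ0→X14] = [T, T, T, T]
r2 m[φ1→X14] = [T, T, T, T]
r2 m[φ1→X0] = [T, T, T, T]
r2 m[φ2→X9] = [T, T, T, T]
r2 m[φ2→X6] = [T, T, T, T]
r2 m[φ3→X14] = [T, T, T, F]
r2 m[φ4→X6] = [T, F, T, T]
r2 m[φ5→X0] = [T, T, T, F]
r2 m[φ6→X6] = [T, F, T, T]
r2 m[X9→φ0] = [T, T, T, T]
r2 m[X9→φ2] = [T, T, T, T]
r2 m[X6→φ2] = [T, F, T, T]
r2 m[X6→φ4] = [T, F, T, T]
r2 m[X6→φ6] = [T, F, T, T]
r2 m[X14→φ0] = [T, T, T, F]
r2 m[X14→φ1] = [T, T, T, F]
r2 m[X14→φ3] = [T, T, T, T]
r2 m[X0→φ1] = [T, T, T, F]
r2 m[X0→φ5] = [T, T, T, T]
r3 m[φ0→X9] = [T, T, T, T]
r3 m[φ0→X14] = [T, T, T, T]
r3 m[φ1→X14] = [T, T, T, F]
r3 m[φ1→X0] = [T, T, T, T]
r3 m[φ2→X9] = [T, T, T, T]
r3 m[φ2→X6] = [T, T, T, T]
r3 m[φ3→X14] = [T, T, T, F]
r3 m[φ4→X6] = [T, F, T, T]
r3 m[φ5→X0] = [T, T, T, F]
r3 m[φ6→X6] = [T, F, T, T]
r3 m[X9→φ0] = [T, T, T, T]
r3 m[X9→φ2] = [T, T, T, T]
r3 m[X6→φ2] = [T, F, T, T]
r3 m[X6→φ4] = [T, F, T, T]
r3 m[X6→φ6] = [T, F, T, T]
r3 m[X14→φ0] = [T, T, T, F]
r3 m[X14→φ1] = [T, T, T, F]
r3 m[X14→φ3] = [T, T, T, T]
r3 m[X0→φ1] = [T, T, T, F]
r3 m[X0→φ5] = [T, T, T, T]
r4 m[φ0→X9] = [T, T, T, T]
r4 m[φ0→X14] = [T, T, T, T]
r4 m[φ1→X14] = [T, T, T, F]
r4 m[φ1→X0] = [T, T, T, T]
r4 m[φ2→X9] = [T, T, T, T]
r4 m[φ2→X6] = [T, T, T, T]
r4 m[φ3→X14] = [T, T, T, F]
r4 m[φ4→X6] = [T, F, T, T]
r4 m[φ5→X0] = [T, T, T, F]
r4 m[φ6→X6] = [T, F, T, T]
r4 m[X9→φ0] = [T, T, T, T]
r4 m[X9→φ2] = [T, T, T, T]
r4 m[X6→φ2] = [T, F, T, T]
r4 m[X6→φ4] = [T, F, T, T]
r4 m[X6→φ6] = [T, F, T, T]
r4 m[X14→φ0] = [T, T, T, F]
r4 m[X14→φ1] = [T, T, T, F]
r4 m[X14→φ3] = [T, T, T, F]
r4 m[X0→φ1] = [T, T, T, F]
r4 m[X0→φ5] = [T, T, T, T]
r5 m[φ0→X9] = [T, T, T, T]
r5 m[φ0→X14] = [T, T, T, T]
r5 m[φ1→X14] = [T, T, T, F]
r5 m[φ1→X0] = [T, T, T, T]
r5 m[φ2→X9] = [T, T, T, T]
r5 m[φ2→X6] = [T, T, T, T]
r5 m[φ3→X14] = [T, T, T, F]
r5 m[φ4→X6] = [T, F, T, T]
r5 m[φ5→X0] = [T, T, T, F]
r5 m[φ6→X6] = [T, F, T, T]
r5 m[X9→φ0] = [T, T, T, T]
r5 m[X9→φ2] = [T, T, T, T]
r5 m[X6→φ2] = [T, F, T, T]
r5 m[X6→φ4] = [T, F, T, T]
r5 m[X6→φ6] = [T, F, T, T]
r5 m[X14→φ0] = [T, T, T, F]
r5 m[X14→φ1] = [T, T, T, F]
r5 m[X14→φ3] = [T, T, T, F]
r5 m[X0→φ1] = [T, T, T, F]
r5 m[X0→φ5] = [T, T, T, T]
fixed point reached at round 5
b[X6] = ⊗ incoming = [T, F, T, T]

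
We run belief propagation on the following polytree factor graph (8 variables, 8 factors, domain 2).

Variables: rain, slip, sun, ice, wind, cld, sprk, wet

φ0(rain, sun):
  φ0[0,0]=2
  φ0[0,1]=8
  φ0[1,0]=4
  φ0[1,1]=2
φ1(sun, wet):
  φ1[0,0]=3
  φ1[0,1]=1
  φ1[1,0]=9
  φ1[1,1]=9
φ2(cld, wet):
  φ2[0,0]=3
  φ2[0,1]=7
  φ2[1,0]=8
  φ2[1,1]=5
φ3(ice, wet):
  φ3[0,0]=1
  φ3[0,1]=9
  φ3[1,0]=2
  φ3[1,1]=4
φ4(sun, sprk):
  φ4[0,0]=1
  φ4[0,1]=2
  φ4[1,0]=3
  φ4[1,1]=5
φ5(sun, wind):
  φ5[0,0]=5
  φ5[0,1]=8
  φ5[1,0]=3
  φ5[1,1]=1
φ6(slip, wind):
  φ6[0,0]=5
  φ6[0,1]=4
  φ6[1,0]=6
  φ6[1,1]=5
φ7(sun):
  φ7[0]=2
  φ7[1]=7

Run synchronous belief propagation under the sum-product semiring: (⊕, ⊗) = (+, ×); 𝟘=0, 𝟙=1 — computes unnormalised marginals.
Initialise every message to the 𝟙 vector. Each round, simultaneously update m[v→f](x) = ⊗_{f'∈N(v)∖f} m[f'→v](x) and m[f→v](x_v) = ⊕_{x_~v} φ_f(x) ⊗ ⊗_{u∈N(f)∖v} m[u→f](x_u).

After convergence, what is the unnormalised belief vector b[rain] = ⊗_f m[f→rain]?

b[rain] = [32394636, 8778744]

init: all messages = 𝟙 over 2 values
r1 m[φ0→rain] = [10, 6]
r1 m[φ0→sun] = [6, 10]
r1 m[φ1→sun] = [4, 18]
r1 m[φ1→wet] = [12, 10]
r1 m[φ2→cld] = [10, 13]
r1 m[φ2→wet] = [11, 12]
r1 m[φ3→ice] = [10, 6]
r1 m[φ3→wet] = [3, 13]
r1 m[φ4→sun] = [3, 8]
r1 m[φ4→sprk] = [4, 7]
r1 m[φ5→sun] = [13, 4]
r1 m[φ5→wind] = [8, 9]
r1 m[φ6→slip] = [9, 11]
r1 m[φ6→wind] = [11, 9]
r1 m[φ7→sun] = [2, 7]
r1 m[rain→φ0] = [1, 1]
r1 m[slip→φ6] = [1, 1]
r1 m[sun→φ0] = [1, 1]
r1 m[sun→φ1] = [1, 1]
r1 m[sun→φ4] = [1, 1]
r1 m[sun→φ5] = [1, 1]
r1 m[sun→φ7] = [1, 1]
r1 m[ice→φ3] = [1, 1]
r1 m[wind→φ5] = [1, 1]
r1 m[wind→φ6] = [1, 1]
r1 m[cld→φ2] = [1, 1]
r1 m[sprk→φ4] = [1, 1]
r1 m[wet→φ1] = [1, 1]
r1 m[wet→φ2] = [1, 1]
r1 m[wet→φ3] = [1, 1]
r2 m[φ0→rain] = [10, 6]
r2 m[φ0→sun] = [6, 10]
r2 m[φ1→sun] = [4, 18]
r2 m[φ1→wet] = [12, 10]
r2 m[φ2→cld] = [10, 13]
r2 m[φ2→wet] = [11, 12]
r2 m[φ3→ice] = [10, 6]
r2 m[φ3→wet] = [3, 13]
r2 m[φ4→sun] = [3, 8]
r2 m[φ4→sprk] = [4, 7]
r2 m[φ5→sun] = [13, 4]
r2 m[φ5→wind] = [8, 9]
r2 m[φ6→slip] = [9, 11]
r2 m[φ6→wind] = [11, 9]
r2 m[φ7→sun] = [2, 7]
r2 m[rain→φ0] = [1, 1]
r2 m[slip→φ6] = [1, 1]
r2 m[sun→φ0] = [312, 4032]
r2 m[sun→φ1] = [468, 2240]
r2 m[sun→φ4] = [624, 5040]
r2 m[sun→φ5] = [144, 10080]
r2 m[sun→φ7] = [936, 5760]
r2 m[ice→φ3] = [1, 1]
r2 m[wind→φ5] = [11, 9]
r2 m[wind→φ6] = [8, 9]
r2 m[cld→φ2] = [1, 1]
r2 m[sprk→φ4] = [1, 1]
r2 m[wet→φ1] = [33, 156]
r2 m[wet→φ2] = [36, 130]
r2 m[wet→φ3] = [132, 120]
r3 m[φ0→rain] = [32880, 9312]
r3 m[φ0→sun] = [6, 10]
r3 m[φ1→sun] = [255, 1701]
r3 m[φ1→wet] = [21564, 20628]
r3 m[φ2→cld] = [1018, 938]
r3 m[φ2→wet] = [11, 12]
r3 m[φ3→ice] = [1212, 744]
r3 m[φ3→wet] = [3, 13]
r3 m[φ4→sun] = [3, 8]
r3 m[φ4→sprk] = [15744, 26448]
r3 m[φ5→sun] = [127, 42]
r3 m[φ5→wind] = [30960, 11232]
r3 m[φ6→slip] = [76, 93]
r3 m[φ6→wind] = [11, 9]
r3 m[φ7→sun] = [2, 7]
r3 m[rain→φ0] = [1, 1]
r3 m[slip→φ6] = [1, 1]
r3 m[sun→φ0] = [312, 4032]
r3 m[sun→φ1] = [468, 2240]
r3 m[sun→φ4] = [624, 5040]
r3 m[sun→φ5] = [144, 10080]
r3 m[sun→φ7] = [936, 5760]
r3 m[ice→φ3] = [1, 1]
r3 m[wind→φ5] = [11, 9]
r3 m[wind→φ6] = [8, 9]
r3 m[cld→φ2] = [1, 1]
r3 m[sprk→φ4] = [1, 1]
r3 m[wet→φ1] = [33, 156]
r3 m[wet→φ2] = [36, 130]
r3 m[wet→φ3] = [132, 120]
r4 m[φ0→rain] = [32880, 9312]
r4 m[φ0→sun] = [6, 10]
r4 m[φ1→sun] = [255, 1701]
r4 m[φ1→wet] = [21564, 20628]
r4 m[φ2→cld] = [1018, 938]
r4 m[φ2→wet] = [11, 12]
r4 m[φ3→ice] = [1212, 744]
r4 m[φ3→wet] = [3, 13]
r4 m[φ4→sun] = [3, 8]
r4 m[φ4→sprk] = [15744, 26448]
r4 m[φ5→sun] = [127, 42]
r4 m[φ5→wind] = [30960, 11232]
r4 m[φ6→slip] = [76, 93]
r4 m[φ6→wind] = [11, 9]
r4 m[φ7→sun] = [2, 7]
r4 m[rain→φ0] = [1, 1]
r4 m[slip→φ6] = [1, 1]
r4 m[sun→φ0] = [194310, 4000752]
r4 m[sun→φ1] = [4572, 23520]
r4 m[sun→φ4] = [388620, 5000940]
r4 m[sun→φ5] = [9180, 952560]
r4 m[sun→φ7] = [582930, 5715360]
r4 m[ice→φ3] = [1, 1]
r4 m[wind→φ5] = [11, 9]
r4 m[wind→φ6] = [30960, 11232]
r4 m[cld→φ2] = [1, 1]
r4 m[sprk→φ4] = [1, 1]
r4 m[wet→φ1] = [33, 156]
r4 m[wet→φ2] = [64692, 268164]
r4 m[wet→φ3] = [237204, 247536]
r5 m[φ0→rain] = [32394636, 8778744]
r5 m[φ0→sun] = [6, 10]
r5 m[φ1→sun] = [255, 1701]
r5 m[φ1→wet] = [225396, 216252]
r5 m[φ2→cld] = [2071224, 1858356]
r5 m[φ2→wet] = [11, 12]
r5 m[φ3→ice] = [2465028, 1464552]
r5 m[φ3→wet] = [3, 13]
r5 m[φ4→sun] = [3, 8]
r5 m[φ4→sprk] = [15391440, 25781940]
r5 m[φ5→sun] = [127, 42]
r5 m[φ5→wind] = [2903580, 1026000]
r5 m[φ6→slip] = [199728, 241920]
r5 m[φ6→wind] = [11, 9]
r5 m[φ7→sun] = [2, 7]
r5 m[rain→φ0] = [1, 1]
r5 m[slip→φ6] = [1, 1]
r5 m[sun→φ0] = [194310, 4000752]
r5 m[sun→φ1] = [4572, 23520]
r5 m[sun→φ4] = [388620, 5000940]
r5 m[sun→φ5] = [9180, 952560]
r5 m[sun→φ7] = [582930, 5715360]
r5 m[ice→φ3] = [1, 1]
r5 m[wind→φ5] = [11, 9]
r5 m[wind→φ6] = [30960, 11232]
r5 m[cld→φ2] = [1, 1]
r5 m[sprk→φ4] = [1, 1]
r5 m[wet→φ1] = [33, 156]
r5 m[wet→φ2] = [64692, 268164]
r5 m[wet→φ3] = [237204, 247536]
r6 m[φ0→rain] = [32394636, 8778744]
r6 m[φ0→sun] = [6, 10]
r6 m[φ1→sun] = [255, 1701]
r6 m[φ1→wet] = [225396, 216252]
r6 m[φ2→cld] = [2071224, 1858356]
r6 m[φ2→wet] = [11, 12]
r6 m[φ3→ice] = [2465028, 1464552]
r6 m[φ3→wet] = [3, 13]
r6 m[φ4→sun] = [3, 8]
r6 m[φ4→sprk] = [15391440, 25781940]
r6 m[φ5→sun] = [127, 42]
r6 m[φ5→wind] = [2903580, 1026000]
r6 m[φ6→slip] = [199728, 241920]
r6 m[φ6→wind] = [11, 9]
r6 m[φ7→sun] = [2, 7]
r6 m[rain→φ0] = [1, 1]
r6 m[slip→φ6] = [1, 1]
r6 m[sun→φ0] = [194310, 4000752]
r6 m[sun→φ1] = [4572, 23520]
r6 m[sun→φ4] = [388620, 5000940]
r6 m[sun→φ5] = [9180, 952560]
r6 m[sun→φ7] = [582930, 5715360]
r6 m[ice→φ3] = [1, 1]
r6 m[wind→φ5] = [11, 9]
r6 m[wind→φ6] = [2903580, 1026000]
r6 m[cld→φ2] = [1, 1]
r6 m[sprk→φ4] = [1, 1]
r6 m[wet→φ1] = [33, 156]
r6 m[wet→φ2] = [676188, 2811276]
r6 m[wet→φ3] = [2479356, 2595024]
r7 m[φ0→rain] = [32394636, 8778744]
r7 m[φ0→sun] = [6, 10]
r7 m[φ1→sun] = [255, 1701]
r7 m[φ1→wet] = [225396, 216252]
r7 m[φ2→cld] = [21707496, 19465884]
r7 m[φ2→wet] = [11, 12]
r7 m[φ3→ice] = [25834572, 15338808]
r7 m[φ3→wet] = [3, 13]
r7 m[φ4→sun] = [3, 8]
r7 m[φ4→sprk] = [15391440, 25781940]
r7 m[φ5→sun] = [127, 42]
r7 m[φ5→wind] = [2903580, 1026000]
r7 m[φ6→slip] = [18621900, 22551480]
r7 m[φ6→wind] = [11, 9]
r7 m[φ7→sun] = [2, 7]
r7 m[rain→φ0] = [1, 1]
r7 m[slip→φ6] = [1, 1]
r7 m[sun→φ0] = [194310, 4000752]
r7 m[sun→φ1] = [4572, 23520]
r7 m[sun→φ4] = [388620, 5000940]
r7 m[sun→φ5] = [9180, 952560]
r7 m[sun→φ7] = [582930, 5715360]
r7 m[ice→φ3] = [1, 1]
r7 m[wind→φ5] = [11, 9]
r7 m[wind→φ6] = [2903580, 1026000]
r7 m[cld→φ2] = [1, 1]
r7 m[sprk→φ4] = [1, 1]
r7 m[wet→φ1] = [33, 156]
r7 m[wet→φ2] = [676188, 2811276]
r7 m[wet→φ3] = [2479356, 2595024]
r8 m[φ0→rain] = [32394636, 8778744]
r8 m[φ0→sun] = [6, 10]
r8 m[φ1→sun] = [255, 1701]
r8 m[φ1→wet] = [225396, 216252]
r8 m[φ2→cld] = [21707496, 19465884]
r8 m[φ2→wet] = [11, 12]
r8 m[φ3→ice] = [25834572, 15338808]
r8 m[φ3→wet] = [3, 13]
r8 m[φ4→sun] = [3, 8]
r8 m[φ4→sprk] = [15391440, 25781940]
r8 m[φ5→sun] = [127, 42]
r8 m[φ5→wind] = [2903580, 1026000]
r8 m[φ6→slip] = [18621900, 22551480]
r8 m[φ6→wind] = [11, 9]
r8 m[φ7→sun] = [2, 7]
r8 m[rain→φ0] = [1, 1]
r8 m[slip→φ6] = [1, 1]
r8 m[sun→φ0] = [194310, 4000752]
r8 m[sun→φ1] = [4572, 23520]
r8 m[sun→φ4] = [388620, 5000940]
r8 m[sun→φ5] = [9180, 952560]
r8 m[sun→φ7] = [582930, 5715360]
r8 m[ice→φ3] = [1, 1]
r8 m[wind→φ5] = [11, 9]
r8 m[wind→φ6] = [2903580, 1026000]
r8 m[cld→φ2] = [1, 1]
r8 m[sprk→φ4] = [1, 1]
r8 m[wet→φ1] = [33, 156]
r8 m[wet→φ2] = [676188, 2811276]
r8 m[wet→φ3] = [2479356, 2595024]
fixed point reached at round 8
b[rain] = ⊗ incoming = [32394636, 8778744]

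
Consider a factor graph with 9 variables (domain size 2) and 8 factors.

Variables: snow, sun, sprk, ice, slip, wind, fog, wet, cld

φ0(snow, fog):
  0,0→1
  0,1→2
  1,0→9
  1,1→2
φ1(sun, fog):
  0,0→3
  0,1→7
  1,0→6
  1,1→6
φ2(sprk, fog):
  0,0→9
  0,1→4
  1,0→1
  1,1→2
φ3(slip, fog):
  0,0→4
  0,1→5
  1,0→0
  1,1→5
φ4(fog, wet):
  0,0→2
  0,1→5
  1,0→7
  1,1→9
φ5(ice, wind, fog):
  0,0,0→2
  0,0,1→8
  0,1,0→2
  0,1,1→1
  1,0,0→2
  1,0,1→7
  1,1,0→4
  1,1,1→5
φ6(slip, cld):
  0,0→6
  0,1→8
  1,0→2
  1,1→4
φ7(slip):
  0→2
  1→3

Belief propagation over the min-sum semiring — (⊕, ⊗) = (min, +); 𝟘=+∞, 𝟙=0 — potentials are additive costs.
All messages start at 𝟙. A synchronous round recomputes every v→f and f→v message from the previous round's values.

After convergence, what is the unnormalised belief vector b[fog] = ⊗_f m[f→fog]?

b[fog] = [14, 28]

init: all messages = 𝟙 over 2 values
r1 m[φ0→snow] = [1, 2]
r1 m[φ0→fog] = [1, 2]
r1 m[φ1→sun] = [3, 6]
r1 m[φ1→fog] = [3, 6]
r1 m[φ2→sprk] = [4, 1]
r1 m[φ2→fog] = [1, 2]
r1 m[φ3→slip] = [4, 0]
r1 m[φ3→fog] = [0, 5]
r1 m[φ4→fog] = [2, 7]
r1 m[φ4→wet] = [2, 5]
r1 m[φ5→ice] = [1, 2]
r1 m[φ5→wind] = [2, 1]
r1 m[φ5→fog] = [2, 1]
r1 m[φ6→slip] = [6, 2]
r1 m[φ6→cld] = [2, 4]
r1 m[φ7→slip] = [2, 3]
r1 m[snow→φ0] = [0, 0]
r1 m[sun→φ1] = [0, 0]
r1 m[sprk→φ2] = [0, 0]
r1 m[ice→φ5] = [0, 0]
r1 m[slip→φ3] = [0, 0]
r1 m[slip→φ6] = [0, 0]
r1 m[slip→φ7] = [0, 0]
r1 m[wind→φ5] = [0, 0]
r1 m[fog→φ0] = [0, 0]
r1 m[fog→φ1] = [0, 0]
r1 m[fog→φ2] = [0, 0]
r1 m[fog→φ3] = [0, 0]
r1 m[fog→φ4] = [0, 0]
r1 m[fog→φ5] = [0, 0]
r1 m[wet→φ4] = [0, 0]
r1 m[cld→φ6] = [0, 0]
r2 m[φ0→snow] = [1, 2]
r2 m[φ0→fog] = [1, 2]
r2 m[φ1→sun] = [3, 6]
r2 m[φ1→fog] = [3, 6]
r2 m[φ2→sprk] = [4, 1]
r2 m[φ2→fog] = [1, 2]
r2 m[φ3→slip] = [4, 0]
r2 m[φ3→fog] = [0, 5]
r2 m[φ4→fog] = [2, 7]
r2 m[φ4→wet] = [2, 5]
r2 m[φ5→ice] = [1, 2]
r2 m[φ5→wind] = [2, 1]
r2 m[φ5→fog] = [2, 1]
r2 m[φ6→slip] = [6, 2]
r2 m[φ6→cld] = [2, 4]
r2 m[φ7→slip] = [2, 3]
r2 m[snow→φ0] = [0, 0]
r2 m[sun→φ1] = [0, 0]
r2 m[sprk→φ2] = [0, 0]
r2 m[ice→φ5] = [0, 0]
r2 m[slip→φ3] = [8, 5]
r2 m[slip→φ6] = [6, 3]
r2 m[slip→φ7] = [10, 2]
r2 m[wind→φ5] = [0, 0]
r2 m[fog→φ0] = [8, 21]
r2 m[fog→φ1] = [6, 17]
r2 m[fog→φ2] = [8, 21]
r2 m[fog→φ3] = [9, 18]
r2 m[fog→φ4] = [7, 16]
r2 m[fog→φ5] = [7, 22]
r2 m[wet→φ4] = [0, 0]
r2 m[cld→φ6] = [0, 0]
r3 m[φ0→snow] = [9, 17]
r3 m[φ0→fog] = [1, 2]
r3 m[φ1→sun] = [9, 12]
r3 m[φ1→fog] = [3, 6]
r3 m[φ2→sprk] = [17, 9]
r3 m[φ2→fog] = [1, 2]
r3 m[φ3→slip] = [13, 9]
r3 m[φ3→fog] = [5, 10]
r3 m[φ4→fog] = [2, 7]
r3 m[φ4→wet] = [9, 12]
r3 m[φ5→ice] = [9, 9]
r3 m[φ5→wind] = [9, 9]
r3 m[φ5→fog] = [2, 1]
r3 m[φ6→slip] = [6, 2]
r3 m[φ6→cld] = [5, 7]
r3 m[φ7→slip] = [2, 3]
r3 m[snow→φ0] = [0, 0]
r3 m[sun→φ1] = [0, 0]
r3 m[sprk→φ2] = [0, 0]
r3 m[ice→φ5] = [0, 0]
r3 m[slip→φ3] = [8, 5]
r3 m[slip→φ6] = [6, 3]
r3 m[slip→φ7] = [10, 2]
r3 m[wind→φ5] = [0, 0]
r3 m[fog→φ0] = [8, 21]
r3 m[fog→φ1] = [6, 17]
r3 m[fog→φ2] = [8, 21]
r3 m[fog→φ3] = [9, 18]
r3 m[fog→φ4] = [7, 16]
r3 m[fog→φ5] = [7, 22]
r3 m[wet→φ4] = [0, 0]
r3 m[cld→φ6] = [0, 0]
r4 m[φ0→snow] = [9, 17]
r4 m[φ0→fog] = [1, 2]
r4 m[φ1→sun] = [9, 12]
r4 m[φ1→fog] = [3, 6]
r4 m[φ2→sprk] = [17, 9]
r4 m[φ2→fog] = [1, 2]
r4 m[φ3→slip] = [13, 9]
r4 m[φ3→fog] = [5, 10]
r4 m[φ4→fog] = [2, 7]
r4 m[φ4→wet] = [9, 12]
r4 m[φ5→ice] = [9, 9]
r4 m[φ5→wind] = [9, 9]
r4 m[φ5→fog] = [2, 1]
r4 m[φ6→slip] = [6, 2]
r4 m[φ6→cld] = [5, 7]
r4 m[φ7→slip] = [2, 3]
r4 m[snow→φ0] = [0, 0]
r4 m[sun→φ1] = [0, 0]
r4 m[sprk→φ2] = [0, 0]
r4 m[ice→φ5] = [0, 0]
r4 m[slip→φ3] = [8, 5]
r4 m[slip→φ6] = [15, 12]
r4 m[slip→φ7] = [19, 11]
r4 m[wind→φ5] = [0, 0]
r4 m[fog→φ0] = [13, 26]
r4 m[fog→φ1] = [11, 22]
r4 m[fog→φ2] = [13, 26]
r4 m[fog→φ3] = [9, 18]
r4 m[fog→φ4] = [12, 21]
r4 m[fog→φ5] = [12, 27]
r4 m[wet→φ4] = [0, 0]
r4 m[cld→φ6] = [0, 0]
r5 m[φ0→snow] = [14, 22]
r5 m[φ0→fog] = [1, 2]
r5 m[φ1→sun] = [14, 17]
r5 m[φ1→fog] = [3, 6]
r5 m[φ2→sprk] = [22, 14]
r5 m[φ2→fog] = [1, 2]
r5 m[φ3→slip] = [13, 9]
r5 m[φ3→fog] = [5, 10]
r5 m[φ4→fog] = [2, 7]
r5 m[φ4→wet] = [14, 17]
r5 m[φ5→ice] = [14, 14]
r5 m[φ5→wind] = [14, 14]
r5 m[φ5→fog] = [2, 1]
r5 m[φ6→slip] = [6, 2]
r5 m[φ6→cld] = [14, 16]
r5 m[φ7→slip] = [2, 3]
r5 m[snow→φ0] = [0, 0]
r5 m[sun→φ1] = [0, 0]
r5 m[sprk→φ2] = [0, 0]
r5 m[ice→φ5] = [0, 0]
r5 m[slip→φ3] = [8, 5]
r5 m[slip→φ6] = [15, 12]
r5 m[slip→φ7] = [19, 11]
r5 m[wind→φ5] = [0, 0]
r5 m[fog→φ0] = [13, 26]
r5 m[fog→φ1] = [11, 22]
r5 m[fog→φ2] = [13, 26]
r5 m[fog→φ3] = [9, 18]
r5 m[fog→φ4] = [12, 21]
r5 m[fog→φ5] = [12, 27]
r5 m[wet→φ4] = [0, 0]
r5 m[cld→φ6] = [0, 0]
r6 m[φ0→snow] = [14, 22]
r6 m[φ0→fog] = [1, 2]
r6 m[φ1→sun] = [14, 17]
r6 m[φ1→fog] = [3, 6]
r6 m[φ2→sprk] = [22, 14]
r6 m[φ2→fog] = [1, 2]
r6 m[φ3→slip] = [13, 9]
r6 m[φ3→fog] = [5, 10]
r6 m[φ4→fog] = [2, 7]
r6 m[φ4→wet] = [14, 17]
r6 m[φ5→ice] = [14, 14]
r6 m[φ5→wind] = [14, 14]
r6 m[φ5→fog] = [2, 1]
r6 m[φ6→slip] = [6, 2]
r6 m[φ6→cld] = [14, 16]
r6 m[φ7→slip] = [2, 3]
r6 m[snow→φ0] = [0, 0]
r6 m[sun→φ1] = [0, 0]
r6 m[sprk→φ2] = [0, 0]
r6 m[ice→φ5] = [0, 0]
r6 m[slip→φ3] = [8, 5]
r6 m[slip→φ6] = [15, 12]
r6 m[slip→φ7] = [19, 11]
r6 m[wind→φ5] = [0, 0]
r6 m[fog→φ0] = [13, 26]
r6 m[fog→φ1] = [11, 22]
r6 m[fog→φ2] = [13, 26]
r6 m[fog→φ3] = [9, 18]
r6 m[fog→φ4] = [12, 21]
r6 m[fog→φ5] = [12, 27]
r6 m[wet→φ4] = [0, 0]
r6 m[cld→φ6] = [0, 0]
fixed point reached at round 6
b[fog] = ⊗ incoming = [14, 28]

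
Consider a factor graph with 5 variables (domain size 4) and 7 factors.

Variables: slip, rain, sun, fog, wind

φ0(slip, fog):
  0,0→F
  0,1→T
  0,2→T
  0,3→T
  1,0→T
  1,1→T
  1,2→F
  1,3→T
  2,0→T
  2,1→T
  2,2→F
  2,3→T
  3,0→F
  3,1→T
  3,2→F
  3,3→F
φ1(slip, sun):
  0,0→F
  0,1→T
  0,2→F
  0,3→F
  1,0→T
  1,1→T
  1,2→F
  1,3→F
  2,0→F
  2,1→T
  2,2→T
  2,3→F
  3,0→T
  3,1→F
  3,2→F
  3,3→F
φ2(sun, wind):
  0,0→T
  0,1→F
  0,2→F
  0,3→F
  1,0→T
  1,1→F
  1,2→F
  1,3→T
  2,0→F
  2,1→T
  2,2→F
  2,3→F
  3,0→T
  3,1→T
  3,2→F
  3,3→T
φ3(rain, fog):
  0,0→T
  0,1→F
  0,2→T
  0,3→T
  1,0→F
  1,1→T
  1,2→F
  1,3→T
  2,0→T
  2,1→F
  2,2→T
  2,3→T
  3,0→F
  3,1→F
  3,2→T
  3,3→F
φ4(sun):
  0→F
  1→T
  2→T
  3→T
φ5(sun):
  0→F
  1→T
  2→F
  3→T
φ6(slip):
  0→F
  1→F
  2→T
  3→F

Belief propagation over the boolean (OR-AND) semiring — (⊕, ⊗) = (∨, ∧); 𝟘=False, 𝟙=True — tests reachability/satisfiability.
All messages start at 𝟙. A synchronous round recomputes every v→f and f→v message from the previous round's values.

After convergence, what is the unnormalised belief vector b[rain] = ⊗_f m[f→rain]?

init: all messages = 𝟙 over 4 values
r1 m[φ0→slip] = [T, T, T, T]
r1 m[φ0→fog] = [T, T, T, T]
r1 m[φ1→slip] = [T, T, T, T]
r1 m[φ1→sun] = [T, T, T, F]
r1 m[φ2→sun] = [T, T, T, T]
r1 m[φ2→wind] = [T, T, F, T]
r1 m[φ3→rain] = [T, T, T, T]
r1 m[φ3→fog] = [T, T, T, T]
r1 m[φ4→sun] = [F, T, T, T]
r1 m[φ5→sun] = [F, T, F, T]
r1 m[φ6→slip] = [F, F, T, F]
r1 m[slip→φ0] = [T, T, T, T]
r1 m[slip→φ1] = [T, T, T, T]
r1 m[slip→φ6] = [T, T, T, T]
r1 m[rain→φ3] = [T, T, T, T]
r1 m[sun→φ1] = [T, T, T, T]
r1 m[sun→φ2] = [T, T, T, T]
r1 m[sun→φ4] = [T, T, T, T]
r1 m[sun→φ5] = [T, T, T, T]
r1 m[fog→φ0] = [T, T, T, T]
r1 m[fog→φ3] = [T, T, T, T]
r1 m[wind→φ2] = [T, T, T, T]
r2 m[φ0→slip] = [T, T, T, T]
r2 m[φ0→fog] = [T, T, T, T]
r2 m[φ1→slip] = [T, T, T, T]
r2 m[φ1→sun] = [T, T, T, F]
r2 m[φ2→sun] = [T, T, T, T]
r2 m[φ2→wind] = [T, T, F, T]
r2 m[φ3→rain] = [T, T, T, T]
r2 m[φ3→fog] = [T, T, T, T]
r2 m[φ4→sun] = [F, T, T, T]
r2 m[φ5→sun] = [F, T, F, T]
r2 m[φ6→slip] = [F, F, T, F]
r2 m[slip→φ0] = [F, F, T, F]
r2 m[slip→φ1] = [F, F, T, F]
r2 m[slip→φ6] = [T, T, T, T]
r2 m[rain→φ3] = [T, T, T, T]
r2 m[sun→φ1] = [F, T, F, T]
r2 m[sun→φ2] = [F, T, F, F]
r2 m[sun→φ4] = [F, T, F, F]
r2 m[sun→φ5] = [F, T, T, F]
r2 m[fog→φ0] = [T, T, T, T]
r2 m[fog→φ3] = [T, T, T, T]
r2 m[wind→φ2] = [T, T, T, T]
r3 m[φ0→slip] = [T, T, T, T]
r3 m[φ0→fog] = [T, T, F, T]
r3 m[φ1→slip] = [T, T, T, F]
r3 m[φ1→sun] = [F, T, T, F]
r3 m[φ2→sun] = [T, T, T, T]
r3 m[φ2→wind] = [T, F, F, T]
r3 m[φ3→rain] = [T, T, T, T]
r3 m[φ3→fog] = [T, T, T, T]
r3 m[φ4→sun] = [F, T, T, T]
r3 m[φ5→sun] = [F, T, F, T]
r3 m[φ6→slip] = [F, F, T, F]
r3 m[slip→φ0] = [F, F, T, F]
r3 m[slip→φ1] = [F, F, T, F]
r3 m[slip→φ6] = [T, T, T, T]
r3 m[rain→φ3] = [T, T, T, T]
r3 m[sun→φ1] = [F, T, F, T]
r3 m[sun→φ2] = [F, T, F, F]
r3 m[sun→φ4] = [F, T, F, F]
r3 m[sun→φ5] = [F, T, T, F]
r3 m[fog→φ0] = [T, T, T, T]
r3 m[fog→φ3] = [T, T, T, T]
r3 m[wind→φ2] = [T, T, T, T]
r4 m[φ0→slip] = [T, T, T, T]
r4 m[φ0→fog] = [T, T, F, T]
r4 m[φ1→slip] = [T, T, T, F]
r4 m[φ1→sun] = [F, T, T, F]
r4 m[φ2→sun] = [T, T, T, T]
r4 m[φ2→wind] = [T, F, F, T]
r4 m[φ3→rain] = [T, T, T, T]
r4 m[φ3→fog] = [T, T, T, T]
r4 m[φ4→sun] = [F, T, T, T]
r4 m[φ5→sun] = [F, T, F, T]
r4 m[φ6→slip] = [F, F, T, F]
r4 m[slip→φ0] = [F, F, T, F]
r4 m[slip→φ1] = [F, F, T, F]
r4 m[slip→φ6] = [T, T, T, F]
r4 m[rain→φ3] = [T, T, T, T]
r4 m[sun→φ1] = [F, T, F, T]
r4 m[sun→φ2] = [F, T, F, F]
r4 m[sun→φ4] = [F, T, F, F]
r4 m[sun→φ5] = [F, T, T, F]
r4 m[fog→φ0] = [T, T, T, T]
r4 m[fog→φ3] = [T, T, F, T]
r4 m[wind→φ2] = [T, T, T, T]
r5 m[φ0→slip] = [T, T, T, T]
r5 m[φ0→fog] = [T, T, F, T]
r5 m[φ1→slip] = [T, T, T, F]
r5 m[φ1→sun] = [F, T, T, F]
r5 m[φ2→sun] = [T, T, T, T]
r5 m[φ2→wind] = [T, F, F, T]
r5 m[φ3→rain] = [T, T, T, F]
r5 m[φ3→fog] = [T, T, T, T]
r5 m[φ4→sun] = [F, T, T, T]
r5 m[φ5→sun] = [F, T, F, T]
r5 m[φ6→slip] = [F, F, T, F]
r5 m[slip→φ0] = [F, F, T, F]
r5 m[slip→φ1] = [F, F, T, F]
r5 m[slip→φ6] = [T, T, T, F]
r5 m[rain→φ3] = [T, T, T, T]
r5 m[sun→φ1] = [F, T, F, T]
r5 m[sun→φ2] = [F, T, F, F]
r5 m[sun→φ4] = [F, T, F, F]
r5 m[sun→φ5] = [F, T, T, F]
r5 m[fog→φ0] = [T, T, T, T]
r5 m[fog→φ3] = [T, T, F, T]
r5 m[wind→φ2] = [T, T, T, T]
r6 m[φ0→slip] = [T, T, T, T]
r6 m[φ0→fog] = [T, T, F, T]
r6 m[φ1→slip] = [T, T, T, F]
r6 m[φ1→sun] = [F, T, T, F]
r6 m[φ2→sun] = [T, T, T, T]
r6 m[φ2→wind] = [T, F, F, T]
r6 m[φ3→rain] = [T, T, T, F]
r6 m[φ3→fog] = [T, T, T, T]
r6 m[φ4→sun] = [F, T, T, T]
r6 m[φ5→sun] = [F, T, F, T]
r6 m[φ6→slip] = [F, F, T, F]
r6 m[slip→φ0] = [F, F, T, F]
r6 m[slip→φ1] = [F, F, T, F]
r6 m[slip→φ6] = [T, T, T, F]
r6 m[rain→φ3] = [T, T, T, T]
r6 m[sun→φ1] = [F, T, F, T]
r6 m[sun→φ2] = [F, T, F, F]
r6 m[sun→φ4] = [F, T, F, F]
r6 m[sun→φ5] = [F, T, T, F]
r6 m[fog→φ0] = [T, T, T, T]
r6 m[fog→φ3] = [T, T, F, T]
r6 m[wind→φ2] = [T, T, T, T]
fixed point reached at round 6
b[rain] = ⊗ incoming = [T, T, T, F]

b[rain] = [T, T, T, F]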